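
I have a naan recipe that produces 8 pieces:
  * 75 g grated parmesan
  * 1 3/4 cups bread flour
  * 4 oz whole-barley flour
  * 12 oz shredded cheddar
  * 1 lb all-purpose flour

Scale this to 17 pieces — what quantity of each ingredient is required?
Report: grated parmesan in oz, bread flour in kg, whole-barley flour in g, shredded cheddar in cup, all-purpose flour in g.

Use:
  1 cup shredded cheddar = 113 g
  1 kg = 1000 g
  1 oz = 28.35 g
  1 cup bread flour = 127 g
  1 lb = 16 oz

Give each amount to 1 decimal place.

Scaling factor: 17/8 = 2.125.
grated parmesan: 75 g × 17/8 ÷ 28.35 g/oz ≈ 5.6 oz
bread flour: 1.75 cup × 17/8 × 127 g/cup ÷ 1000 g/kg ≈ 0.5 kg
whole-barley flour: 4 oz × 17/8 × 28.35 g/oz ≈ 241.0 g
shredded cheddar: 12 oz × 17/8 × 28.35 g/oz ÷ 113 g/cup ≈ 6.4 cup
all-purpose flour: 1 lb × 17/8 × 16 oz/lb × 28.35 g/oz = 963.9 g

grated parmesan: 5.6 oz; bread flour: 0.5 kg; whole-barley flour: 241.0 g; shredded cheddar: 6.4 cup; all-purpose flour: 963.9 g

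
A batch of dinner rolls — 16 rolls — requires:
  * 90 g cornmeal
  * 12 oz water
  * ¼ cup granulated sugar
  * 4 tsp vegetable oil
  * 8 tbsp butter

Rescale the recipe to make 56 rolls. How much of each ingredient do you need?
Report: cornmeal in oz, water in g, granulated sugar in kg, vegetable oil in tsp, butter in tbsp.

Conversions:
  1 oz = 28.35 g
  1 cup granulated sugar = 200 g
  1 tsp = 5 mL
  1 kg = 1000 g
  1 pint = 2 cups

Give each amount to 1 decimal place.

Scaling factor: 56/16 = 7/2 = 3.5.
cornmeal: 90 g × 7/2 ÷ 28.35 g/oz ≈ 11.1 oz
water: 12 oz × 7/2 × 28.35 g/oz = 1190.7 g
granulated sugar: 0.25 cup × 7/2 × 200 g/cup ÷ 1000 g/kg ≈ 0.2 kg
vegetable oil: 4 tsp × 7/2 = 14.0 tsp
butter: 8 tbsp × 7/2 = 28.0 tbsp

cornmeal: 11.1 oz; water: 1190.7 g; granulated sugar: 0.2 kg; vegetable oil: 14.0 tsp; butter: 28.0 tbsp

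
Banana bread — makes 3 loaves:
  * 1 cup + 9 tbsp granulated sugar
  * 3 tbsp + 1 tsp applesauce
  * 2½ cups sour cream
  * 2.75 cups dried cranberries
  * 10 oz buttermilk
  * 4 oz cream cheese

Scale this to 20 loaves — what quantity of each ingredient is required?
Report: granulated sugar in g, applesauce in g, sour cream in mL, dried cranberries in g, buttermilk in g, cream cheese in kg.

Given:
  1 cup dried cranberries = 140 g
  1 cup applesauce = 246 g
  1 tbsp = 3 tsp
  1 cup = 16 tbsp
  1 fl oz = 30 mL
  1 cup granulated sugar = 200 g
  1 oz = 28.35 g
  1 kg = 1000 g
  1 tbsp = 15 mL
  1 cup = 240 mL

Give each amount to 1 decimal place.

Scaling factor: 20/3.
granulated sugar: (1 cup + 9 tbsp = 1.5625 cup) × 20/3 × 200 g/cup ≈ 2083.3 g
applesauce: (3 tbsp + 1 tsp = 10/3 tbsp) × 20/3 ÷ 16 tbsp/cup × 246 g/cup ≈ 341.7 g
sour cream: 2.5 cup × 20/3 × 240 mL/cup = 4000.0 mL
dried cranberries: 2.75 cup × 20/3 × 140 g/cup ≈ 2566.7 g
buttermilk: 10 oz × 20/3 × 28.35 g/oz = 1890.0 g
cream cheese: 4 oz × 20/3 × 28.35 g/oz ÷ 1000 g/kg ≈ 0.8 kg

granulated sugar: 2083.3 g; applesauce: 341.7 g; sour cream: 4000.0 mL; dried cranberries: 2566.7 g; buttermilk: 1890.0 g; cream cheese: 0.8 kg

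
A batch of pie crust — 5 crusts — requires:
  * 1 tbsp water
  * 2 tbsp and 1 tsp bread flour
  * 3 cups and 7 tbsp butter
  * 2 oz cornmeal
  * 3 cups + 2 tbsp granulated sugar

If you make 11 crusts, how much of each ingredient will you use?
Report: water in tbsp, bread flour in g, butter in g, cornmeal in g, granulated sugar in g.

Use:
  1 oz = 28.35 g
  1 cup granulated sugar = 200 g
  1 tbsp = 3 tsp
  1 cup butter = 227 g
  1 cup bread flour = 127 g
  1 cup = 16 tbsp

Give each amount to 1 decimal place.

Scaling factor: 11/5 = 2.2.
water: 1 tbsp × 11/5 = 2.2 tbsp
bread flour: (2 tbsp + 1 tsp = 7/3 tbsp) × 11/5 ÷ 16 tbsp/cup × 127 g/cup ≈ 40.7 g
butter: (3 cup + 7 tbsp = 3.4375 cup) × 11/5 × 227 g/cup ≈ 1716.7 g
cornmeal: 2 oz × 11/5 × 28.35 g/oz ≈ 124.7 g
granulated sugar: (3 cup + 2 tbsp = 3.125 cup) × 11/5 × 200 g/cup = 1375.0 g

water: 2.2 tbsp; bread flour: 40.7 g; butter: 1716.7 g; cornmeal: 124.7 g; granulated sugar: 1375.0 g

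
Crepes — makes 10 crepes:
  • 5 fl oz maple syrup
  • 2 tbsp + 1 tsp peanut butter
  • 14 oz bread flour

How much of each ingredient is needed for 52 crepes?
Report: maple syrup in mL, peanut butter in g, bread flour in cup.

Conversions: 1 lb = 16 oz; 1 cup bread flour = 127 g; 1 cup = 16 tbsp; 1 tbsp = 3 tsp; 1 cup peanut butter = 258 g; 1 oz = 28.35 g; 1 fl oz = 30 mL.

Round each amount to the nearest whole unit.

maple syrup: 780 mL; peanut butter: 196 g; bread flour: 16 cup

Scaling factor: 52/10 = 26/5 = 5.2.
maple syrup: 5 fl oz × 26/5 × 30 mL/fl oz = 780 mL
peanut butter: (2 tbsp + 1 tsp = 7/3 tbsp) × 26/5 ÷ 16 tbsp/cup × 258 g/cup ≈ 196 g
bread flour: 14 oz × 26/5 × 28.35 g/oz ÷ 127 g/cup ≈ 16 cup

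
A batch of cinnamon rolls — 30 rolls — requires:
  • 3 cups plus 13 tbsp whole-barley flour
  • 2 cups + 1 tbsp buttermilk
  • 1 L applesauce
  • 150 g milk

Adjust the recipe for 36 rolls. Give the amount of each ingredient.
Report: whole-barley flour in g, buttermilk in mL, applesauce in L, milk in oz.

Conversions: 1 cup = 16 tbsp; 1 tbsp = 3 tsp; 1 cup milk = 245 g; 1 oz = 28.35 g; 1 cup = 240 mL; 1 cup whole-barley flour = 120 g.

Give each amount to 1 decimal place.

Scaling factor: 36/30 = 6/5 = 1.2.
whole-barley flour: (3 cup + 13 tbsp = 3.8125 cup) × 6/5 × 120 g/cup = 549.0 g
buttermilk: (2 cup + 1 tbsp = 2.0625 cup) × 6/5 × 240 mL/cup = 594.0 mL
applesauce: 1 L × 6/5 = 1.2 L
milk: 150 g × 6/5 ÷ 28.35 g/oz ≈ 6.3 oz

whole-barley flour: 549.0 g; buttermilk: 594.0 mL; applesauce: 1.2 L; milk: 6.3 oz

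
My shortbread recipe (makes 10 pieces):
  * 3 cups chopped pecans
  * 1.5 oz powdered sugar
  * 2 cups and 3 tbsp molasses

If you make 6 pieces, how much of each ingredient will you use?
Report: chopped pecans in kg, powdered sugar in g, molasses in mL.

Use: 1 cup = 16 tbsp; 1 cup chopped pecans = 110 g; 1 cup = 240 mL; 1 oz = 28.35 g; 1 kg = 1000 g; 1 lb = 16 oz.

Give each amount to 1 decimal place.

Scaling factor: 6/10 = 3/5 = 0.6.
chopped pecans: 3 cup × 3/5 × 110 g/cup ÷ 1000 g/kg ≈ 0.2 kg
powdered sugar: 1.5 oz × 3/5 × 28.35 g/oz ≈ 25.5 g
molasses: (2 cup + 3 tbsp = 2.1875 cup) × 3/5 × 240 mL/cup = 315.0 mL

chopped pecans: 0.2 kg; powdered sugar: 25.5 g; molasses: 315.0 mL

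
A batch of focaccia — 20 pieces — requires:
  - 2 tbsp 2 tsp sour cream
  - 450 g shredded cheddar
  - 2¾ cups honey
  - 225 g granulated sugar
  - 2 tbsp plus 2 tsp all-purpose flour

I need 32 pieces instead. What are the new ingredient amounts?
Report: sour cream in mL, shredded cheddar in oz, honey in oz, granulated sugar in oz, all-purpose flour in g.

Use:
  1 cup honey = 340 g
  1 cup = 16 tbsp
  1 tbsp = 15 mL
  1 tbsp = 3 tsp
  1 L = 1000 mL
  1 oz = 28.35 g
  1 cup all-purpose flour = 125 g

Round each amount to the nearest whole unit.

sour cream: 64 mL; shredded cheddar: 25 oz; honey: 53 oz; granulated sugar: 13 oz; all-purpose flour: 33 g

Scaling factor: 32/20 = 8/5 = 1.6.
sour cream: (2 tbsp + 2 tsp = 8/3 tbsp) × 8/5 × 15 mL/tbsp = 64 mL
shredded cheddar: 450 g × 8/5 ÷ 28.35 g/oz ≈ 25 oz
honey: 2.75 cup × 8/5 × 340 g/cup ÷ 28.35 g/oz ≈ 53 oz
granulated sugar: 225 g × 8/5 ÷ 28.35 g/oz ≈ 13 oz
all-purpose flour: (2 tbsp + 2 tsp = 8/3 tbsp) × 8/5 ÷ 16 tbsp/cup × 125 g/cup ≈ 33 g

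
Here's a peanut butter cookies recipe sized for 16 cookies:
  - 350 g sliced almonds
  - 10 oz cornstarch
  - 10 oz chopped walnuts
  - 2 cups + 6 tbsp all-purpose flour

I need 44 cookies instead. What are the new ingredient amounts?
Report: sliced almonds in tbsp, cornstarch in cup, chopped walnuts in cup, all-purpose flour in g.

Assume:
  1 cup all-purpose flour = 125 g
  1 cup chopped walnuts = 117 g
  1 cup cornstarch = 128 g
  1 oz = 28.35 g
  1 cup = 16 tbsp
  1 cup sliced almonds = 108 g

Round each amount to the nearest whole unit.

sliced almonds: 143 tbsp; cornstarch: 6 cup; chopped walnuts: 7 cup; all-purpose flour: 816 g

Scaling factor: 44/16 = 11/4 = 2.75.
sliced almonds: 350 g × 11/4 ÷ 108 g/cup × 16 tbsp/cup ≈ 143 tbsp
cornstarch: 10 oz × 11/4 × 28.35 g/oz ÷ 128 g/cup ≈ 6 cup
chopped walnuts: 10 oz × 11/4 × 28.35 g/oz ÷ 117 g/cup ≈ 7 cup
all-purpose flour: (2 cup + 6 tbsp = 2.375 cup) × 11/4 × 125 g/cup ≈ 816 g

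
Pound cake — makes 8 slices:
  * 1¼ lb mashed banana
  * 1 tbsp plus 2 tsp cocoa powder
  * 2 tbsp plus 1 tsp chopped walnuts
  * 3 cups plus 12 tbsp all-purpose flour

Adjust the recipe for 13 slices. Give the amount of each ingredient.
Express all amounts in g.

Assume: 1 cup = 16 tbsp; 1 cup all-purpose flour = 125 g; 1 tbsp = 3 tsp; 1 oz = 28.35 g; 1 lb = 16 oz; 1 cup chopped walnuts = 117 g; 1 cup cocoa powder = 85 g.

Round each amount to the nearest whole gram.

Scaling factor: 13/8 = 1.625.
mashed banana: 1.25 lb × 13/8 × 16 oz/lb × 28.35 g/oz ≈ 921 g
cocoa powder: (1 tbsp + 2 tsp = 5/3 tbsp) × 13/8 ÷ 16 tbsp/cup × 85 g/cup ≈ 14 g
chopped walnuts: (2 tbsp + 1 tsp = 7/3 tbsp) × 13/8 ÷ 16 tbsp/cup × 117 g/cup ≈ 28 g
all-purpose flour: (3 cup + 12 tbsp = 3.75 cup) × 13/8 × 125 g/cup ≈ 762 g

mashed banana: 921 g; cocoa powder: 14 g; chopped walnuts: 28 g; all-purpose flour: 762 g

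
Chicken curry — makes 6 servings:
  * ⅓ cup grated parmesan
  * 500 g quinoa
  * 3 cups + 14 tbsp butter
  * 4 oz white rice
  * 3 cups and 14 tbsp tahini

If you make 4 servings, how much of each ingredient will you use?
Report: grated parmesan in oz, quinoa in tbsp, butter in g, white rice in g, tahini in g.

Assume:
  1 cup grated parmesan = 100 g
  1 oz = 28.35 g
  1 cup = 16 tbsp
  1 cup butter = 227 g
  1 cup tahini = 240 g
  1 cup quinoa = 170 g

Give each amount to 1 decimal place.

Scaling factor: 4/6 = 2/3.
grated parmesan: 1/3 cup × 2/3 × 100 g/cup ÷ 28.35 g/oz ≈ 0.8 oz
quinoa: 500 g × 2/3 ÷ 170 g/cup × 16 tbsp/cup ≈ 31.4 tbsp
butter: (3 cup + 14 tbsp = 3.875 cup) × 2/3 × 227 g/cup ≈ 586.4 g
white rice: 4 oz × 2/3 × 28.35 g/oz = 75.6 g
tahini: (3 cup + 14 tbsp = 3.875 cup) × 2/3 × 240 g/cup = 620.0 g

grated parmesan: 0.8 oz; quinoa: 31.4 tbsp; butter: 586.4 g; white rice: 75.6 g; tahini: 620.0 g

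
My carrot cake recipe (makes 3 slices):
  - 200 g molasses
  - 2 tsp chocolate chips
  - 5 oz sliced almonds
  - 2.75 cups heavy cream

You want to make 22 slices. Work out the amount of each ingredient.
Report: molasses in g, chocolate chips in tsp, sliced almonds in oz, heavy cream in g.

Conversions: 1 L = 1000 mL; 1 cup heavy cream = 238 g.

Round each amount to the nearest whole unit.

Scaling factor: 22/3.
molasses: 200 g × 22/3 ≈ 1467 g
chocolate chips: 2 tsp × 22/3 ≈ 15 tsp
sliced almonds: 5 oz × 22/3 ≈ 37 oz
heavy cream: 2.75 cup × 22/3 × 238 g/cup ≈ 4800 g

molasses: 1467 g; chocolate chips: 15 tsp; sliced almonds: 37 oz; heavy cream: 4800 g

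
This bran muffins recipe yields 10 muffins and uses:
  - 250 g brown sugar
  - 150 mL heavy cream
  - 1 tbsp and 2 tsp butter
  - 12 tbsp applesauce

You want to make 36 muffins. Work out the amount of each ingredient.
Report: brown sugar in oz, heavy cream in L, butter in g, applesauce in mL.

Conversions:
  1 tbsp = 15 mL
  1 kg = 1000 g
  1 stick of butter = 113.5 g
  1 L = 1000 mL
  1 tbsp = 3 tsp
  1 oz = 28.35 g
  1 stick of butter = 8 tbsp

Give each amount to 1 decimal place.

brown sugar: 31.7 oz; heavy cream: 0.5 L; butter: 85.1 g; applesauce: 648.0 mL

Scaling factor: 36/10 = 18/5 = 3.6.
brown sugar: 250 g × 18/5 ÷ 28.35 g/oz ≈ 31.7 oz
heavy cream: 150 mL × 18/5 ÷ 1000 mL/L ≈ 0.5 L
butter: (1 tbsp + 2 tsp = 5/3 tbsp) × 18/5 ÷ 8 tbsp/stick × 113.5 g/stick ≈ 85.1 g
applesauce: 12 tbsp × 18/5 × 15 mL/tbsp = 648.0 mL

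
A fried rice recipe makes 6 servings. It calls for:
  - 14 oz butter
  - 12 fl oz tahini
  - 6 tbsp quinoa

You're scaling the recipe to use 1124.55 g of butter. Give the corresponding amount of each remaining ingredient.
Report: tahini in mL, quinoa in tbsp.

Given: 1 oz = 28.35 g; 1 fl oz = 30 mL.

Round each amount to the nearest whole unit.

The original recipe has 396.9 g of butter, so the scaling factor is 1124.55 ÷ 396.9 = 17/6.
tahini: 12 fl oz × 17/6 × 30 mL/fl oz = 1020 mL
quinoa: 6 tbsp × 17/6 = 17 tbsp

tahini: 1020 mL; quinoa: 17 tbsp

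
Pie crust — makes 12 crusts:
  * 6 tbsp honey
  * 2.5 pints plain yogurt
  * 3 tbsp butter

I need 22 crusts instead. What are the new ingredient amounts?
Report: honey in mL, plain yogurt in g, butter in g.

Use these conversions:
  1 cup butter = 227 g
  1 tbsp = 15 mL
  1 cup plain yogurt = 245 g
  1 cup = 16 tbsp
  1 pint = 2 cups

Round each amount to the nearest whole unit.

honey: 165 mL; plain yogurt: 2246 g; butter: 78 g

Scaling factor: 22/12 = 11/6.
honey: 6 tbsp × 11/6 × 15 mL/tbsp = 165 mL
plain yogurt: 2.5 pint × 11/6 × 2 cup/pint × 245 g/cup ≈ 2246 g
butter: 3 tbsp × 11/6 ÷ 16 tbsp/cup × 227 g/cup ≈ 78 g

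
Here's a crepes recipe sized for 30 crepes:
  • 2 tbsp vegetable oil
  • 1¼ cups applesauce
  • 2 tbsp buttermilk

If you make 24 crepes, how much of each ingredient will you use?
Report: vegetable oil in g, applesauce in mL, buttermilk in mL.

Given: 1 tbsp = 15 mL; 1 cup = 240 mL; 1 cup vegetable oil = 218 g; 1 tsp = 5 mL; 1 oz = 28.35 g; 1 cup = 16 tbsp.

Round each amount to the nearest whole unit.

Scaling factor: 24/30 = 4/5 = 0.8.
vegetable oil: 2 tbsp × 4/5 ÷ 16 tbsp/cup × 218 g/cup ≈ 22 g
applesauce: 1.25 cup × 4/5 × 240 mL/cup = 240 mL
buttermilk: 2 tbsp × 4/5 × 15 mL/tbsp = 24 mL

vegetable oil: 22 g; applesauce: 240 mL; buttermilk: 24 mL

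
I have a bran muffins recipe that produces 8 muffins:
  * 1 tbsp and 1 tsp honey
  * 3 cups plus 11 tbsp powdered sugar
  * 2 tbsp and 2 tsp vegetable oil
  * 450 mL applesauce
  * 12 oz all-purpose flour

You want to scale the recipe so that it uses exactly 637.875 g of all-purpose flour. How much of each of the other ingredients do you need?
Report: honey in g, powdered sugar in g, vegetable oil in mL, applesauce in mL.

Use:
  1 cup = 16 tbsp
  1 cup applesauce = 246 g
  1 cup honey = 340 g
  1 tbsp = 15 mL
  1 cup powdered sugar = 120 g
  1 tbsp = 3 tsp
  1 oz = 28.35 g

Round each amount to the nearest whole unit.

The original recipe has 340.2 g of all-purpose flour, so the scaling factor is 637.875 ÷ 340.2 = 15/8 = 1.875.
honey: (1 tbsp + 1 tsp = 4/3 tbsp) × 15/8 ÷ 16 tbsp/cup × 340 g/cup ≈ 53 g
powdered sugar: (3 cup + 11 tbsp = 3.6875 cup) × 15/8 × 120 g/cup ≈ 830 g
vegetable oil: (2 tbsp + 2 tsp = 8/3 tbsp) × 15/8 × 15 mL/tbsp = 75 mL
applesauce: 450 mL × 15/8 ≈ 844 mL

honey: 53 g; powdered sugar: 830 g; vegetable oil: 75 mL; applesauce: 844 mL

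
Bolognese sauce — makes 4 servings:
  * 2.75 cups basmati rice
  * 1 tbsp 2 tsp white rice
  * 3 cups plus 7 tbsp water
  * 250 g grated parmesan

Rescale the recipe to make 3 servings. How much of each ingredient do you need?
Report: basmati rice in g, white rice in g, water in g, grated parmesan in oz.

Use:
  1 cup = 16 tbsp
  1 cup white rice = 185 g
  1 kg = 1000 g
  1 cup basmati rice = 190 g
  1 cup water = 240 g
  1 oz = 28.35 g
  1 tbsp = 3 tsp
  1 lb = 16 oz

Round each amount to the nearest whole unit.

Scaling factor: 3/4 = 0.75.
basmati rice: 2.75 cup × 3/4 × 190 g/cup ≈ 392 g
white rice: (1 tbsp + 2 tsp = 5/3 tbsp) × 3/4 ÷ 16 tbsp/cup × 185 g/cup ≈ 14 g
water: (3 cup + 7 tbsp = 3.4375 cup) × 3/4 × 240 g/cup ≈ 619 g
grated parmesan: 250 g × 3/4 ÷ 28.35 g/oz ≈ 7 oz

basmati rice: 392 g; white rice: 14 g; water: 619 g; grated parmesan: 7 oz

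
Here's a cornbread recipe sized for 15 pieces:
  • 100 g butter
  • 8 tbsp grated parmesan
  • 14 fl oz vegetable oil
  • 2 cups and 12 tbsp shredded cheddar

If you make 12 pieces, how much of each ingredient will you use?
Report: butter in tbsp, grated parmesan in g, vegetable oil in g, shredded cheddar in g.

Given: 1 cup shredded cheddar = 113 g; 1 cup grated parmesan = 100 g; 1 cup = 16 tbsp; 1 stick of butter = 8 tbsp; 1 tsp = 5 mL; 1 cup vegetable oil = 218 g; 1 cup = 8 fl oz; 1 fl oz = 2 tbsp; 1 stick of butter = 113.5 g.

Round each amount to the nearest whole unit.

butter: 6 tbsp; grated parmesan: 40 g; vegetable oil: 305 g; shredded cheddar: 249 g

Scaling factor: 12/15 = 4/5 = 0.8.
butter: 100 g × 4/5 ÷ 113.5 g/stick × 8 tbsp/stick ≈ 6 tbsp
grated parmesan: 8 tbsp × 4/5 ÷ 16 tbsp/cup × 100 g/cup = 40 g
vegetable oil: 14 fl oz × 4/5 ÷ 8 fl oz/cup × 218 g/cup ≈ 305 g
shredded cheddar: (2 cup + 12 tbsp = 2.75 cup) × 4/5 × 113 g/cup ≈ 249 g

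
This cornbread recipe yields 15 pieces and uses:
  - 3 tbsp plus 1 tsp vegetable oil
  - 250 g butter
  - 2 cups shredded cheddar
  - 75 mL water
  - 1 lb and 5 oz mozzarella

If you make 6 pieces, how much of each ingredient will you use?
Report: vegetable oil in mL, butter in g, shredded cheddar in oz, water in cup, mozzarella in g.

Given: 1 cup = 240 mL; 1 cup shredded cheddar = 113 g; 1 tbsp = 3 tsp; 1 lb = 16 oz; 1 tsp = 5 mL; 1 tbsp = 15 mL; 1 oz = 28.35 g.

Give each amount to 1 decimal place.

Scaling factor: 6/15 = 2/5 = 0.4.
vegetable oil: (3 tbsp + 1 tsp = 10/3 tbsp) × 2/5 × 15 mL/tbsp = 20.0 mL
butter: 250 g × 2/5 = 100.0 g
shredded cheddar: 2 cup × 2/5 × 113 g/cup ÷ 28.35 g/oz ≈ 3.2 oz
water: 75 mL × 2/5 ÷ 240 mL/cup ≈ 0.1 cup
mozzarella: (1 lb + 5 oz = 1.3125 lb) × 2/5 × 16 oz/lb × 28.35 g/oz ≈ 238.1 g

vegetable oil: 20.0 mL; butter: 100.0 g; shredded cheddar: 3.2 oz; water: 0.1 cup; mozzarella: 238.1 g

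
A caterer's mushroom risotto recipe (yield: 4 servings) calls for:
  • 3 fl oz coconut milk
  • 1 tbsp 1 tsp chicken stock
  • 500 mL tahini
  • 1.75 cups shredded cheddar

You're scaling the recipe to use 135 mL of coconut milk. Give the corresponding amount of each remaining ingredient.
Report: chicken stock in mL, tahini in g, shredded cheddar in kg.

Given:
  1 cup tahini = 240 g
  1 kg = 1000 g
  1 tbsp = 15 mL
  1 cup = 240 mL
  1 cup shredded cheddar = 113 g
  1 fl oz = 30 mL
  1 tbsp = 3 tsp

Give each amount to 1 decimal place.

The original recipe has 90 mL of coconut milk, so the scaling factor is 135 ÷ 90 = 3/2 = 1.5.
chicken stock: (1 tbsp + 1 tsp = 4/3 tbsp) × 3/2 × 15 mL/tbsp = 30.0 mL
tahini: 500 mL × 3/2 ÷ 240 mL/cup × 240 g/cup = 750.0 g
shredded cheddar: 1.75 cup × 3/2 × 113 g/cup ÷ 1000 g/kg ≈ 0.3 kg

chicken stock: 30.0 mL; tahini: 750.0 g; shredded cheddar: 0.3 kg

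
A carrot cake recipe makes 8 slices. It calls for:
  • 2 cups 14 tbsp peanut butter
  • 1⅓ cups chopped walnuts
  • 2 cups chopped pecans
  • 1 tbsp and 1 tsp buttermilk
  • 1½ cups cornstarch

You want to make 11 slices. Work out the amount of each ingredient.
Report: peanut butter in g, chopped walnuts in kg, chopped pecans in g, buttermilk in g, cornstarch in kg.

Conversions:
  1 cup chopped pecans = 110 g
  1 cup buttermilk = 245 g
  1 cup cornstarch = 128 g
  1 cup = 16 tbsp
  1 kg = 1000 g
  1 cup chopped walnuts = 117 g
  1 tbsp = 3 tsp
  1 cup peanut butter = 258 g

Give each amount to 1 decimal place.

peanut butter: 1019.9 g; chopped walnuts: 0.2 kg; chopped pecans: 302.5 g; buttermilk: 28.1 g; cornstarch: 0.3 kg

Scaling factor: 11/8 = 1.375.
peanut butter: (2 cup + 14 tbsp = 2.875 cup) × 11/8 × 258 g/cup ≈ 1019.9 g
chopped walnuts: 4/3 cup × 11/8 × 117 g/cup ÷ 1000 g/kg ≈ 0.2 kg
chopped pecans: 2 cup × 11/8 × 110 g/cup = 302.5 g
buttermilk: (1 tbsp + 1 tsp = 4/3 tbsp) × 11/8 ÷ 16 tbsp/cup × 245 g/cup ≈ 28.1 g
cornstarch: 1.5 cup × 11/8 × 128 g/cup ÷ 1000 g/kg ≈ 0.3 kg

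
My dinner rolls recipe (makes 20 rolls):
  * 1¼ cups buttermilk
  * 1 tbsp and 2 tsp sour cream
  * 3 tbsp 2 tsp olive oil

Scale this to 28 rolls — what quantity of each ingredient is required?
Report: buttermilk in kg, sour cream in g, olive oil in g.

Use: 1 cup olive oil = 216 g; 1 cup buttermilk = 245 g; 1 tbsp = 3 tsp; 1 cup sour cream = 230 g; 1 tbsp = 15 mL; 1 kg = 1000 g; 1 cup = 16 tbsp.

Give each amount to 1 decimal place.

Scaling factor: 28/20 = 7/5 = 1.4.
buttermilk: 1.25 cup × 7/5 × 245 g/cup ÷ 1000 g/kg ≈ 0.4 kg
sour cream: (1 tbsp + 2 tsp = 5/3 tbsp) × 7/5 ÷ 16 tbsp/cup × 230 g/cup ≈ 33.5 g
olive oil: (3 tbsp + 2 tsp = 11/3 tbsp) × 7/5 ÷ 16 tbsp/cup × 216 g/cup = 69.3 g

buttermilk: 0.4 kg; sour cream: 33.5 g; olive oil: 69.3 g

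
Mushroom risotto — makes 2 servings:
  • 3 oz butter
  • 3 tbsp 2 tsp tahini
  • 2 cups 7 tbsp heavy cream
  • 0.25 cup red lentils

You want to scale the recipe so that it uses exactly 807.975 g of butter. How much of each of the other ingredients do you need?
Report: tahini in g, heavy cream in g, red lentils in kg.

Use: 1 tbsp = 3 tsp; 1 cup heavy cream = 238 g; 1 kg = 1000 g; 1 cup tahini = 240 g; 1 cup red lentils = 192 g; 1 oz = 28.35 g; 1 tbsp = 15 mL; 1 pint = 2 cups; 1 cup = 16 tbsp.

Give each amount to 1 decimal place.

The original recipe has 85.05 g of butter, so the scaling factor is 807.975 ÷ 85.05 = 19/2 = 9.5.
tahini: (3 tbsp + 2 tsp = 11/3 tbsp) × 19/2 ÷ 16 tbsp/cup × 240 g/cup = 522.5 g
heavy cream: (2 cup + 7 tbsp = 2.4375 cup) × 19/2 × 238 g/cup ≈ 5511.2 g
red lentils: 0.25 cup × 19/2 × 192 g/cup ÷ 1000 g/kg ≈ 0.5 kg

tahini: 522.5 g; heavy cream: 5511.2 g; red lentils: 0.5 kg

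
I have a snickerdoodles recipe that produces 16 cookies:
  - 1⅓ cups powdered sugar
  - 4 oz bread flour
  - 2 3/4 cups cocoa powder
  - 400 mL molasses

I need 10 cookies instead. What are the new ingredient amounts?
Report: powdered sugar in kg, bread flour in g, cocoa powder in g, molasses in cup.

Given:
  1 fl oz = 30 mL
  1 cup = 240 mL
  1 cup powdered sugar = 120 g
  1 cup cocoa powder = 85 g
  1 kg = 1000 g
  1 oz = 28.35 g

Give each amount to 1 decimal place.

Scaling factor: 10/16 = 5/8 = 0.625.
powdered sugar: 4/3 cup × 5/8 × 120 g/cup ÷ 1000 g/kg = 0.1 kg
bread flour: 4 oz × 5/8 × 28.35 g/oz ≈ 70.9 g
cocoa powder: 2.75 cup × 5/8 × 85 g/cup ≈ 146.1 g
molasses: 400 mL × 5/8 ÷ 240 mL/cup ≈ 1.0 cup

powdered sugar: 0.1 kg; bread flour: 70.9 g; cocoa powder: 146.1 g; molasses: 1.0 cup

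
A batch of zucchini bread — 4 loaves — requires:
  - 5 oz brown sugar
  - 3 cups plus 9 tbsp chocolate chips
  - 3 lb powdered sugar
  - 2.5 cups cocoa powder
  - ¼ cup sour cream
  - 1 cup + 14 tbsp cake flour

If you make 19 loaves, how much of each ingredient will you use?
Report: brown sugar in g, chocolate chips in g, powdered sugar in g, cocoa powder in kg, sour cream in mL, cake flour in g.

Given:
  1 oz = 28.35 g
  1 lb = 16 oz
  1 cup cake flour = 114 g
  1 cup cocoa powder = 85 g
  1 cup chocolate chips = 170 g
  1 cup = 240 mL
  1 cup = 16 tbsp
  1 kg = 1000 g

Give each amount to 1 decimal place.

Scaling factor: 19/4 = 4.75.
brown sugar: 5 oz × 19/4 × 28.35 g/oz ≈ 673.3 g
chocolate chips: (3 cup + 9 tbsp = 3.5625 cup) × 19/4 × 170 g/cup ≈ 2876.7 g
powdered sugar: 3 lb × 19/4 × 16 oz/lb × 28.35 g/oz = 6463.8 g
cocoa powder: 2.5 cup × 19/4 × 85 g/cup ÷ 1000 g/kg ≈ 1.0 kg
sour cream: 0.25 cup × 19/4 × 240 mL/cup = 285.0 mL
cake flour: (1 cup + 14 tbsp = 1.875 cup) × 19/4 × 114 g/cup ≈ 1015.3 g

brown sugar: 673.3 g; chocolate chips: 2876.7 g; powdered sugar: 6463.8 g; cocoa powder: 1.0 kg; sour cream: 285.0 mL; cake flour: 1015.3 g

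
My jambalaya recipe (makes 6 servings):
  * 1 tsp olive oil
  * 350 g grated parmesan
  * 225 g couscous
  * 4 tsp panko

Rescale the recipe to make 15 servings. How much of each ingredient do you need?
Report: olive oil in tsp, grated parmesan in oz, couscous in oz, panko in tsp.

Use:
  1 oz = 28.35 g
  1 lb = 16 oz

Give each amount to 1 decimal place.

olive oil: 2.5 tsp; grated parmesan: 30.9 oz; couscous: 19.8 oz; panko: 10.0 tsp

Scaling factor: 15/6 = 5/2 = 2.5.
olive oil: 1 tsp × 5/2 = 2.5 tsp
grated parmesan: 350 g × 5/2 ÷ 28.35 g/oz ≈ 30.9 oz
couscous: 225 g × 5/2 ÷ 28.35 g/oz ≈ 19.8 oz
panko: 4 tsp × 5/2 = 10.0 tsp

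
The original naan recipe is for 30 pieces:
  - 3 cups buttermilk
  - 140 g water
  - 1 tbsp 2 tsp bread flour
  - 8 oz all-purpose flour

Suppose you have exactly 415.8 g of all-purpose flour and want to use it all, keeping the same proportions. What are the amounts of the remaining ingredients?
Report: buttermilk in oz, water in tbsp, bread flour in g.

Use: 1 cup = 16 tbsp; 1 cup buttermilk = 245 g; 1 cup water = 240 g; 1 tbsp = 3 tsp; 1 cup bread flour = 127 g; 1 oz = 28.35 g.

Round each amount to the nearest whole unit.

The original recipe has 226.8 g of all-purpose flour, so the scaling factor is 415.8 ÷ 226.8 = 11/6.
buttermilk: 3 cup × 11/6 × 245 g/cup ÷ 28.35 g/oz ≈ 48 oz
water: 140 g × 11/6 ÷ 240 g/cup × 16 tbsp/cup ≈ 17 tbsp
bread flour: (1 tbsp + 2 tsp = 5/3 tbsp) × 11/6 ÷ 16 tbsp/cup × 127 g/cup ≈ 24 g

buttermilk: 48 oz; water: 17 tbsp; bread flour: 24 g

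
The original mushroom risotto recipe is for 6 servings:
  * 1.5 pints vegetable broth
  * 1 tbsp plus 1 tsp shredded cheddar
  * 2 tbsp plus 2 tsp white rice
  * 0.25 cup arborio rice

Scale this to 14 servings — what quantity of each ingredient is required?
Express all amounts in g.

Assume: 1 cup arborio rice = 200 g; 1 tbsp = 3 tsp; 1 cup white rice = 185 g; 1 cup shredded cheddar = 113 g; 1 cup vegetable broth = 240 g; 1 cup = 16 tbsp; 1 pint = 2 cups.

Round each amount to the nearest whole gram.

Scaling factor: 14/6 = 7/3.
vegetable broth: 1.5 pint × 7/3 × 2 cup/pint × 240 g/cup = 1680 g
shredded cheddar: (1 tbsp + 1 tsp = 4/3 tbsp) × 7/3 ÷ 16 tbsp/cup × 113 g/cup ≈ 22 g
white rice: (2 tbsp + 2 tsp = 8/3 tbsp) × 7/3 ÷ 16 tbsp/cup × 185 g/cup ≈ 72 g
arborio rice: 0.25 cup × 7/3 × 200 g/cup ≈ 117 g

vegetable broth: 1680 g; shredded cheddar: 22 g; white rice: 72 g; arborio rice: 117 g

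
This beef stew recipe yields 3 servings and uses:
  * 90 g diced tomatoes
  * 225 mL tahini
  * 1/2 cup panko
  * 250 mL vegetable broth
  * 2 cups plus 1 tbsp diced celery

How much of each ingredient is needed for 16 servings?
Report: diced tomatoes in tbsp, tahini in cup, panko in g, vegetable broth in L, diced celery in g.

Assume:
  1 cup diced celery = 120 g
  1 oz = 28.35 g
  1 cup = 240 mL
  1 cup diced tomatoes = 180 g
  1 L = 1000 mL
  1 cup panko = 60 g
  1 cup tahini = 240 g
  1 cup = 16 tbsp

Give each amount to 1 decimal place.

diced tomatoes: 42.7 tbsp; tahini: 5.0 cup; panko: 160.0 g; vegetable broth: 1.3 L; diced celery: 1320.0 g

Scaling factor: 16/3.
diced tomatoes: 90 g × 16/3 ÷ 180 g/cup × 16 tbsp/cup ≈ 42.7 tbsp
tahini: 225 mL × 16/3 ÷ 240 mL/cup = 5.0 cup
panko: 0.5 cup × 16/3 × 60 g/cup = 160.0 g
vegetable broth: 250 mL × 16/3 ÷ 1000 mL/L ≈ 1.3 L
diced celery: (2 cup + 1 tbsp = 2.0625 cup) × 16/3 × 120 g/cup = 1320.0 g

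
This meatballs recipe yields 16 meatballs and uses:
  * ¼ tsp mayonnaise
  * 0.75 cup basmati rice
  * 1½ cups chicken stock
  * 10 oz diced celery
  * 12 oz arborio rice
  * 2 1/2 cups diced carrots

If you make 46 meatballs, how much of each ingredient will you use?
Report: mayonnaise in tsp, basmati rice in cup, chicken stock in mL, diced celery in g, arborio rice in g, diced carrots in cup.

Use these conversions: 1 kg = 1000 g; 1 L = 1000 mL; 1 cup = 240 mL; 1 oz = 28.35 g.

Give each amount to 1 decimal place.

mayonnaise: 0.7 tsp; basmati rice: 2.2 cup; chicken stock: 1035.0 mL; diced celery: 815.1 g; arborio rice: 978.1 g; diced carrots: 7.2 cup

Scaling factor: 46/16 = 23/8 = 2.875.
mayonnaise: 0.25 tsp × 23/8 ≈ 0.7 tsp
basmati rice: 0.75 cup × 23/8 ≈ 2.2 cup
chicken stock: 1.5 cup × 23/8 × 240 mL/cup = 1035.0 mL
diced celery: 10 oz × 23/8 × 28.35 g/oz ≈ 815.1 g
arborio rice: 12 oz × 23/8 × 28.35 g/oz ≈ 978.1 g
diced carrots: 2.5 cup × 23/8 ≈ 7.2 cup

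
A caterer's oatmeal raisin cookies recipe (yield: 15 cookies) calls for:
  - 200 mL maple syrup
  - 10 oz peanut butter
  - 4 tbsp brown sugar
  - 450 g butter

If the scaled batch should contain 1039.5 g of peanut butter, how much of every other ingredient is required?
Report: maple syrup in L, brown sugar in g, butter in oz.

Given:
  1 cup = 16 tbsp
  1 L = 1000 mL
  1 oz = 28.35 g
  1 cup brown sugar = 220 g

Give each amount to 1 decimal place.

maple syrup: 0.7 L; brown sugar: 201.7 g; butter: 58.2 oz

The original recipe has 283.5 g of peanut butter, so the scaling factor is 1039.5 ÷ 283.5 = 11/3.
maple syrup: 200 mL × 11/3 ÷ 1000 mL/L ≈ 0.7 L
brown sugar: 4 tbsp × 11/3 ÷ 16 tbsp/cup × 220 g/cup ≈ 201.7 g
butter: 450 g × 11/3 ÷ 28.35 g/oz ≈ 58.2 oz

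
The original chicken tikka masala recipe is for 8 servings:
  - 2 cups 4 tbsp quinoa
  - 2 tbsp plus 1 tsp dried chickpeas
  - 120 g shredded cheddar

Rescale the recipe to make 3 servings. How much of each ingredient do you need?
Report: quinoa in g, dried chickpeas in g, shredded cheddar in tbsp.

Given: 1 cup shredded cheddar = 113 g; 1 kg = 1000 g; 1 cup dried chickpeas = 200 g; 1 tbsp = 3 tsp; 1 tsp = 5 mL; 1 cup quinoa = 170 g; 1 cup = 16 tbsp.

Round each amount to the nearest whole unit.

quinoa: 143 g; dried chickpeas: 11 g; shredded cheddar: 6 tbsp

Scaling factor: 3/8 = 0.375.
quinoa: (2 cup + 4 tbsp = 2.25 cup) × 3/8 × 170 g/cup ≈ 143 g
dried chickpeas: (2 tbsp + 1 tsp = 7/3 tbsp) × 3/8 ÷ 16 tbsp/cup × 200 g/cup ≈ 11 g
shredded cheddar: 120 g × 3/8 ÷ 113 g/cup × 16 tbsp/cup ≈ 6 tbsp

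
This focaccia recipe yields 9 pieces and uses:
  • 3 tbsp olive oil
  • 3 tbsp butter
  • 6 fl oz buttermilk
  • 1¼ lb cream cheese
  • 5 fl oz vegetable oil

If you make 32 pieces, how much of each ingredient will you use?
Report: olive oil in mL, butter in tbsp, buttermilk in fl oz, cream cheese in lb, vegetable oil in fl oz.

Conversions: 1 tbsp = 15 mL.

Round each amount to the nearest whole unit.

olive oil: 160 mL; butter: 11 tbsp; buttermilk: 21 fl oz; cream cheese: 4 lb; vegetable oil: 18 fl oz

Scaling factor: 32/9.
olive oil: 3 tbsp × 32/9 × 15 mL/tbsp = 160 mL
butter: 3 tbsp × 32/9 ≈ 11 tbsp
buttermilk: 6 fl oz × 32/9 ≈ 21 fl oz
cream cheese: 1.25 lb × 32/9 ≈ 4 lb
vegetable oil: 5 fl oz × 32/9 ≈ 18 fl oz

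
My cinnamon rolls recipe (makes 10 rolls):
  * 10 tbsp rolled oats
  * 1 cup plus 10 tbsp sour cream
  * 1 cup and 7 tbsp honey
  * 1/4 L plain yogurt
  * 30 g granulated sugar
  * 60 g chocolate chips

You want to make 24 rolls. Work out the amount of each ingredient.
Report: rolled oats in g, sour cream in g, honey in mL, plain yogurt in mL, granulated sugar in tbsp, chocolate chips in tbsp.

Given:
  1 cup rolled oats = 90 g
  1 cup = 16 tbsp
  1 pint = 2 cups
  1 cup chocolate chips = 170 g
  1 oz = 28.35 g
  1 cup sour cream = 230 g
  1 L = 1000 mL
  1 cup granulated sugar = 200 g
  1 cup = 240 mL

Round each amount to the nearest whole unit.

Scaling factor: 24/10 = 12/5 = 2.4.
rolled oats: 10 tbsp × 12/5 ÷ 16 tbsp/cup × 90 g/cup = 135 g
sour cream: (1 cup + 10 tbsp = 1.625 cup) × 12/5 × 230 g/cup = 897 g
honey: (1 cup + 7 tbsp = 1.4375 cup) × 12/5 × 240 mL/cup = 828 mL
plain yogurt: 0.25 L × 12/5 × 1000 mL/L = 600 mL
granulated sugar: 30 g × 12/5 ÷ 200 g/cup × 16 tbsp/cup ≈ 6 tbsp
chocolate chips: 60 g × 12/5 ÷ 170 g/cup × 16 tbsp/cup ≈ 14 tbsp

rolled oats: 135 g; sour cream: 897 g; honey: 828 mL; plain yogurt: 600 mL; granulated sugar: 6 tbsp; chocolate chips: 14 tbsp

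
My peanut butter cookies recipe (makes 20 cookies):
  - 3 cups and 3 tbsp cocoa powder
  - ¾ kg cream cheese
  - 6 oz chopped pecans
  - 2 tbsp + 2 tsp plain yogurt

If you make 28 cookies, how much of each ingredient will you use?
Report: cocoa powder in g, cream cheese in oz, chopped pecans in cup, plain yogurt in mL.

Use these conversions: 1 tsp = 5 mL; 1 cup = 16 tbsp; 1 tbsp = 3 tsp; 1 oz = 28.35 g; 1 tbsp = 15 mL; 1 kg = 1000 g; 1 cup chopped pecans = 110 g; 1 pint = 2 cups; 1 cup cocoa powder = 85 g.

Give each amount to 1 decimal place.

cocoa powder: 379.3 g; cream cheese: 37.0 oz; chopped pecans: 2.2 cup; plain yogurt: 56.0 mL

Scaling factor: 28/20 = 7/5 = 1.4.
cocoa powder: (3 cup + 3 tbsp = 3.1875 cup) × 7/5 × 85 g/cup ≈ 379.3 g
cream cheese: 0.75 kg × 7/5 × 1000 g/kg ÷ 28.35 g/oz ≈ 37.0 oz
chopped pecans: 6 oz × 7/5 × 28.35 g/oz ÷ 110 g/cup ≈ 2.2 cup
plain yogurt: (2 tbsp + 2 tsp = 8/3 tbsp) × 7/5 × 15 mL/tbsp = 56.0 mL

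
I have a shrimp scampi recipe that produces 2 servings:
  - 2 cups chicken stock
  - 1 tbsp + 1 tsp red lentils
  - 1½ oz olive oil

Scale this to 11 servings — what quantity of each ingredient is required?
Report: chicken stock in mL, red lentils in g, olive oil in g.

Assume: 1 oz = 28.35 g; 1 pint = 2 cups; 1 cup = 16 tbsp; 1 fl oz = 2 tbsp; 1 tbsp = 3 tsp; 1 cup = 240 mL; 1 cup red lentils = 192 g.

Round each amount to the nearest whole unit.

Scaling factor: 11/2 = 5.5.
chicken stock: 2 cup × 11/2 × 240 mL/cup = 2640 mL
red lentils: (1 tbsp + 1 tsp = 4/3 tbsp) × 11/2 ÷ 16 tbsp/cup × 192 g/cup = 88 g
olive oil: 1.5 oz × 11/2 × 28.35 g/oz ≈ 234 g

chicken stock: 2640 mL; red lentils: 88 g; olive oil: 234 g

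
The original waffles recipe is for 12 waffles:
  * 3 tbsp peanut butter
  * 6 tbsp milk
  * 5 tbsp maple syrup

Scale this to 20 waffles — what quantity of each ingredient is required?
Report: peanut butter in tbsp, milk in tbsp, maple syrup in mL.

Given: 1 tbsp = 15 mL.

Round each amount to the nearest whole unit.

peanut butter: 5 tbsp; milk: 10 tbsp; maple syrup: 125 mL

Scaling factor: 20/12 = 5/3.
peanut butter: 3 tbsp × 5/3 = 5 tbsp
milk: 6 tbsp × 5/3 = 10 tbsp
maple syrup: 5 tbsp × 5/3 × 15 mL/tbsp = 125 mL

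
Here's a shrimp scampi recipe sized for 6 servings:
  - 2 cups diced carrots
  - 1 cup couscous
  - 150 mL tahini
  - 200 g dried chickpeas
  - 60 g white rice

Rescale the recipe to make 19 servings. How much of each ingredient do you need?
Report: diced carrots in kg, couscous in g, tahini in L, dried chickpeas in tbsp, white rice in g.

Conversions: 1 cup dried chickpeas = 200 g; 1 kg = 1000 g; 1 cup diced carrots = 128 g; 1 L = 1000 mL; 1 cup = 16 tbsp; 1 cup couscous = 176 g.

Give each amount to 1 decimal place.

diced carrots: 0.8 kg; couscous: 557.3 g; tahini: 0.5 L; dried chickpeas: 50.7 tbsp; white rice: 190.0 g

Scaling factor: 19/6.
diced carrots: 2 cup × 19/6 × 128 g/cup ÷ 1000 g/kg ≈ 0.8 kg
couscous: 1 cup × 19/6 × 176 g/cup ≈ 557.3 g
tahini: 150 mL × 19/6 ÷ 1000 mL/L ≈ 0.5 L
dried chickpeas: 200 g × 19/6 ÷ 200 g/cup × 16 tbsp/cup ≈ 50.7 tbsp
white rice: 60 g × 19/6 = 190.0 g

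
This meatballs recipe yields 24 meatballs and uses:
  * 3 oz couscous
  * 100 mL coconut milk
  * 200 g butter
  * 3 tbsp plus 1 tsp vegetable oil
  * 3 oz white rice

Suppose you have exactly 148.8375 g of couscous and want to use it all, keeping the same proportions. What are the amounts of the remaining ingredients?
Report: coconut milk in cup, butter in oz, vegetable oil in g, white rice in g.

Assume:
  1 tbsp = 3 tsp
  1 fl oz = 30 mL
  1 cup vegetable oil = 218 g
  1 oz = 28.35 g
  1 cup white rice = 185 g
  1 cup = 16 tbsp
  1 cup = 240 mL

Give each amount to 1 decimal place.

The original recipe has 85.05 g of couscous, so the scaling factor is 148.8375 ÷ 85.05 = 7/4 = 1.75.
coconut milk: 100 mL × 7/4 ÷ 240 mL/cup ≈ 0.7 cup
butter: 200 g × 7/4 ÷ 28.35 g/oz ≈ 12.3 oz
vegetable oil: (3 tbsp + 1 tsp = 10/3 tbsp) × 7/4 ÷ 16 tbsp/cup × 218 g/cup ≈ 79.5 g
white rice: 3 oz × 7/4 × 28.35 g/oz ≈ 148.8 g

coconut milk: 0.7 cup; butter: 12.3 oz; vegetable oil: 79.5 g; white rice: 148.8 g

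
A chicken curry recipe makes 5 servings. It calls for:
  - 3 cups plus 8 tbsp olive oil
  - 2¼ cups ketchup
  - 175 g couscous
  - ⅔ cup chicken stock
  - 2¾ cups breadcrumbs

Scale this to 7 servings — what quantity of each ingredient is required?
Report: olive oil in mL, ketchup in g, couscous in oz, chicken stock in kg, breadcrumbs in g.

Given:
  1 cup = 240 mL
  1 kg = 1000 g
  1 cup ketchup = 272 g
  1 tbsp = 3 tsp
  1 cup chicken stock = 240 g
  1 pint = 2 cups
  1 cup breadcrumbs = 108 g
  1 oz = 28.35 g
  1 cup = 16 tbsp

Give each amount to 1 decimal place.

olive oil: 1176.0 mL; ketchup: 856.8 g; couscous: 8.6 oz; chicken stock: 0.2 kg; breadcrumbs: 415.8 g

Scaling factor: 7/5 = 1.4.
olive oil: (3 cup + 8 tbsp = 3.5 cup) × 7/5 × 240 mL/cup = 1176.0 mL
ketchup: 2.25 cup × 7/5 × 272 g/cup = 856.8 g
couscous: 175 g × 7/5 ÷ 28.35 g/oz ≈ 8.6 oz
chicken stock: 2/3 cup × 7/5 × 240 g/cup ÷ 1000 g/kg ≈ 0.2 kg
breadcrumbs: 2.75 cup × 7/5 × 108 g/cup = 415.8 g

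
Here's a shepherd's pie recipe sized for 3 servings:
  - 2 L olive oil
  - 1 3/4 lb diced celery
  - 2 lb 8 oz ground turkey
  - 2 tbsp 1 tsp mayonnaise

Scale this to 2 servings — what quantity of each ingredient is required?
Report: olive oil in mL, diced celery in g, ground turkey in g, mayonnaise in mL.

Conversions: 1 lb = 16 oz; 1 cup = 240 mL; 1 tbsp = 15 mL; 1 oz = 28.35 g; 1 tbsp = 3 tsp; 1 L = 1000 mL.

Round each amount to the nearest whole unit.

olive oil: 1333 mL; diced celery: 529 g; ground turkey: 756 g; mayonnaise: 23 mL

Scaling factor: 2/3.
olive oil: 2 L × 2/3 × 1000 mL/L ≈ 1333 mL
diced celery: 1.75 lb × 2/3 × 16 oz/lb × 28.35 g/oz ≈ 529 g
ground turkey: (2 lb + 8 oz = 2.5 lb) × 2/3 × 16 oz/lb × 28.35 g/oz = 756 g
mayonnaise: (2 tbsp + 1 tsp = 7/3 tbsp) × 2/3 × 15 mL/tbsp ≈ 23 mL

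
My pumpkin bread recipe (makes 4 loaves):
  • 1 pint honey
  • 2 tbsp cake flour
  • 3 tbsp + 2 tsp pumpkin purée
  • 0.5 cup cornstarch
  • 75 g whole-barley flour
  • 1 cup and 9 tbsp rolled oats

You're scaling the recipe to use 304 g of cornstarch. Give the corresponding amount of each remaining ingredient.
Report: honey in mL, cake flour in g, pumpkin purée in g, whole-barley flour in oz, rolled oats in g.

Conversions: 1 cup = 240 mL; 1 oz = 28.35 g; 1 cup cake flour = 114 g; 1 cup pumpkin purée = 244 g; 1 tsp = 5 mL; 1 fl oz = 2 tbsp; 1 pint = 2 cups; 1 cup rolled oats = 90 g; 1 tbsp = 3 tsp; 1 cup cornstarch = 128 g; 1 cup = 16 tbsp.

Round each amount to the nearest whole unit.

The original recipe has 64 g of cornstarch, so the scaling factor is 304 ÷ 64 = 19/4 = 4.75.
honey: 1 pint × 19/4 × 2 cup/pint × 240 mL/cup = 2280 mL
cake flour: 2 tbsp × 19/4 ÷ 16 tbsp/cup × 114 g/cup ≈ 68 g
pumpkin purée: (3 tbsp + 2 tsp = 11/3 tbsp) × 19/4 ÷ 16 tbsp/cup × 244 g/cup ≈ 266 g
whole-barley flour: 75 g × 19/4 ÷ 28.35 g/oz ≈ 13 oz
rolled oats: (1 cup + 9 tbsp = 1.5625 cup) × 19/4 × 90 g/cup ≈ 668 g

honey: 2280 mL; cake flour: 68 g; pumpkin purée: 266 g; whole-barley flour: 13 oz; rolled oats: 668 g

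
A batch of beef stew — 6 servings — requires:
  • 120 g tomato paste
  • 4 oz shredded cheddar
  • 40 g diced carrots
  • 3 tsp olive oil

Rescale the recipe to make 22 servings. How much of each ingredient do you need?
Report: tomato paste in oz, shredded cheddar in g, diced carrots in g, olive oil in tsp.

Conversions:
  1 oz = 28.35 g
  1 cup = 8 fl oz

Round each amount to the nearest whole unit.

tomato paste: 16 oz; shredded cheddar: 416 g; diced carrots: 147 g; olive oil: 11 tsp

Scaling factor: 22/6 = 11/3.
tomato paste: 120 g × 11/3 ÷ 28.35 g/oz ≈ 16 oz
shredded cheddar: 4 oz × 11/3 × 28.35 g/oz ≈ 416 g
diced carrots: 40 g × 11/3 ≈ 147 g
olive oil: 3 tsp × 11/3 = 11 tsp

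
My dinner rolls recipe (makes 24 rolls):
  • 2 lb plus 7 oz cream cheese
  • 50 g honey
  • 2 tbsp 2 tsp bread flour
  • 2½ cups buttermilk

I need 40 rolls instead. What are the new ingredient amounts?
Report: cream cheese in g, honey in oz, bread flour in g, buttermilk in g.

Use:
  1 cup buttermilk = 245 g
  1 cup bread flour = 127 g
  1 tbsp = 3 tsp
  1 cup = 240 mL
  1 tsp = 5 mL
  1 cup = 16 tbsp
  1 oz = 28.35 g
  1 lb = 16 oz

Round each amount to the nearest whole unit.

cream cheese: 1843 g; honey: 3 oz; bread flour: 35 g; buttermilk: 1021 g

Scaling factor: 40/24 = 5/3.
cream cheese: (2 lb + 7 oz = 2.4375 lb) × 5/3 × 16 oz/lb × 28.35 g/oz ≈ 1843 g
honey: 50 g × 5/3 ÷ 28.35 g/oz ≈ 3 oz
bread flour: (2 tbsp + 2 tsp = 8/3 tbsp) × 5/3 ÷ 16 tbsp/cup × 127 g/cup ≈ 35 g
buttermilk: 2.5 cup × 5/3 × 245 g/cup ≈ 1021 g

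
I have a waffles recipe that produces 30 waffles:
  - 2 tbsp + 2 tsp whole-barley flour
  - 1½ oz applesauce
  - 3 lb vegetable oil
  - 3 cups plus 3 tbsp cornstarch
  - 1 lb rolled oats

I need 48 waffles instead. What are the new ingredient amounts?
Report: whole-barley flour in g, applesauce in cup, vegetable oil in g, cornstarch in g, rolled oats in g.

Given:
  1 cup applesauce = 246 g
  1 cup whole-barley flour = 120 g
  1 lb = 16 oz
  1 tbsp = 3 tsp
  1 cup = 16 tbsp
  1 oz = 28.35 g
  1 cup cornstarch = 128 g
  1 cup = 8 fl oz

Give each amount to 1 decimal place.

whole-barley flour: 32.0 g; applesauce: 0.3 cup; vegetable oil: 2177.3 g; cornstarch: 652.8 g; rolled oats: 725.8 g

Scaling factor: 48/30 = 8/5 = 1.6.
whole-barley flour: (2 tbsp + 2 tsp = 8/3 tbsp) × 8/5 ÷ 16 tbsp/cup × 120 g/cup = 32.0 g
applesauce: 1.5 oz × 8/5 × 28.35 g/oz ÷ 246 g/cup ≈ 0.3 cup
vegetable oil: 3 lb × 8/5 × 16 oz/lb × 28.35 g/oz ≈ 2177.3 g
cornstarch: (3 cup + 3 tbsp = 3.1875 cup) × 8/5 × 128 g/cup = 652.8 g
rolled oats: 1 lb × 8/5 × 16 oz/lb × 28.35 g/oz ≈ 725.8 g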